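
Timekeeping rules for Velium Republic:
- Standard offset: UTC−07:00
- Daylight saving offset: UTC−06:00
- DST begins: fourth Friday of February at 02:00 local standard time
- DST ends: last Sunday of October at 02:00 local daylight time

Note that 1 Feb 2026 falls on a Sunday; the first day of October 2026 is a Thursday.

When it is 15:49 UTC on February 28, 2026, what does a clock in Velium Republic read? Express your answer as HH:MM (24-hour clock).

09:49

1 February 2026 is a Sunday, so the first Friday is February 6 and the fourth is February 27.
1 October 2026 is a Thursday, so Sundays fall on 4, 11, 18, 25; the last is October 25.
At the standard offset (UTC−07:00), 15:49 UTC − 7h = 08:49 Velium Republic standard time.
Daylight saving runs 27 February – 25 October; the standard-time date in Velium Republic, February 28, 2026, is inside that window, so Velium Republic is at UTC−06:00.
15:49 UTC − 6h = 09:49 local.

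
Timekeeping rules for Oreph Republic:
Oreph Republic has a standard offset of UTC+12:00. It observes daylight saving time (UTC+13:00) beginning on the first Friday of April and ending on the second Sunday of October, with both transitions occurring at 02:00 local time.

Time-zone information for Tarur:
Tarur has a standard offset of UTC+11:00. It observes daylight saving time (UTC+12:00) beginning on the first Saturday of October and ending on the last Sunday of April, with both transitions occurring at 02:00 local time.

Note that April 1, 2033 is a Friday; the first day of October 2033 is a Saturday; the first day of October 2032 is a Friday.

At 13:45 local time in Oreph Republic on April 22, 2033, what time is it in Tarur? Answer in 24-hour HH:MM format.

1 April 2033 is a Friday, so the first Friday is April 1.
1 October 2033 is a Saturday, so the first Sunday is October 2 and the second is October 9.
April 22, 2033 falls between 1 April and 9 October, so daylight saving is in effect and Oreph Republic is at UTC+13:00.
13:45 Oreph Republic − 13h = 00:45 UTC.
1 October 2032 is a Friday, so the first Saturday is October 2.
1 April 2033 is a Friday, so Sundays fall on 3, 10, 17, 24; the last is April 24.
At the standard offset (UTC+11:00), 00:45 UTC + 11h = 11:45 Tarur standard time.
The standard-time date in Tarur, April 22, 2033, lies within the daylight-saving period (2 October 2032 – 24 April 2033), so Tarur is on daylight time, UTC+12:00.
00:45 UTC + 12h = 12:45 Tarur.

12:45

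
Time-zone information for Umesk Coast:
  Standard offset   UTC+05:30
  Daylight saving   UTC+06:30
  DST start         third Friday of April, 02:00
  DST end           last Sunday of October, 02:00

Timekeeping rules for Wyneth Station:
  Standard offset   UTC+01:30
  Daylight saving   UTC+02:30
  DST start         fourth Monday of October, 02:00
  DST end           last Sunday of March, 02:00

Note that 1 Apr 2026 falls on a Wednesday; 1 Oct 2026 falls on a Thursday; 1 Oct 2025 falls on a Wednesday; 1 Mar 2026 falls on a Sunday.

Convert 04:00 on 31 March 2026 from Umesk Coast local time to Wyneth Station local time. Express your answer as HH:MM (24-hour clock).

1 April 2026 is a Wednesday, so the first Friday is April 3 and the third is April 17.
1 October 2026 is a Thursday, so Sundays fall on 4, 11, 18, 25; the last is October 25.
31 March 2026 is outside the daylight-saving period (17 April – 25 October), so Umesk Coast is on standard time, UTC+05:30.
04:00 Umesk Coast − 5h30m = 22:30 UTC (rolling into the previous day, 30 March 2026).
1 October 2025 is a Wednesday, so the first Monday is October 6 and the fourth is October 27.
1 March 2026 is a Sunday, so Sundays fall on 1, 8, 15, 22, 29; the last is March 29.
At the standard offset (UTC+01:30), 22:30 UTC + 1h30m = 00:00 Wyneth Station standard time (rolling into the next day, 31 March 2026).
The standard-time date in Wyneth Station, 31 March 2026, is outside the daylight-saving period (27 October 2025 – 29 March 2026), so Wyneth Station is on standard time, UTC+01:30.
22:30 UTC + 1h30m = 00:00 Wyneth Station (rolling into the next day, 31 March 2026).

00:00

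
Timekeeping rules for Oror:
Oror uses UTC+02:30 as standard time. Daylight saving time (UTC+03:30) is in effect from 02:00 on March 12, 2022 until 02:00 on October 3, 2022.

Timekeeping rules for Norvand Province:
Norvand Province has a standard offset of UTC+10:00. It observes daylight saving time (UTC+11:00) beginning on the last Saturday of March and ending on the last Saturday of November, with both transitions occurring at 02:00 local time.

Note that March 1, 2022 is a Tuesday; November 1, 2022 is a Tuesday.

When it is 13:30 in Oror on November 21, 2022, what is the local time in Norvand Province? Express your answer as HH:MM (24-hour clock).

Daylight saving runs 12 March – 3 October; November 21, 2022 is outside that window, so Oror is on standard time at UTC+02:30.
13:30 Oror − 2h30m = 11:00 UTC.
1 March 2022 is a Tuesday, so Saturdays fall on 5, 12, 19, 26; the last is March 26.
1 November 2022 is a Tuesday, so Saturdays fall on 5, 12, 19, 26; the last is November 26.
At the standard offset (UTC+10:00), 11:00 UTC + 10h = 21:00 Norvand Province standard time.
The standard-time date in Norvand Province, November 21, 2022, lies within the daylight-saving period (26 March – 26 November), so Norvand Province is on daylight time, UTC+11:00.
11:00 UTC + 11h = 22:00 Norvand Province.

22:00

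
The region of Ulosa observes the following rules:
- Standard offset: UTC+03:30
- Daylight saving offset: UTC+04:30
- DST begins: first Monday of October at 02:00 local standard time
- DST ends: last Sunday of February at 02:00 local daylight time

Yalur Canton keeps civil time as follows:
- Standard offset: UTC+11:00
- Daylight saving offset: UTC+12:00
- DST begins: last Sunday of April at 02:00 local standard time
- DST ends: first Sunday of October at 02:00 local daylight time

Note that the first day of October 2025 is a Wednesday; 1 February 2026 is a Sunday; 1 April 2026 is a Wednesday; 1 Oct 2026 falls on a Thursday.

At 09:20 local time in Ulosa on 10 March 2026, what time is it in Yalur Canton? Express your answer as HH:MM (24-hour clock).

1 October 2025 is a Wednesday, so the first Monday is October 6.
1 February 2026 is a Sunday, so Sundays fall on 1, 8, 15, 22; the last is February 22.
10 March 2026 does not fall between 6 October 2025 and 22 February 2026, so daylight saving is not in effect and Ulosa is at UTC+03:30.
09:20 Ulosa − 3h30m = 05:50 UTC.
1 April 2026 is a Wednesday, so Sundays fall on 5, 12, 19, 26; the last is April 26.
1 October 2026 is a Thursday, so the first Sunday is October 4.
At the standard offset (UTC+11:00), 05:50 UTC + 11h = 16:50 Yalur Canton standard time.
The standard-time date in Yalur Canton, 10 March 2026, is outside the daylight-saving period (26 April – 4 October), so Yalur Canton is on standard time, UTC+11:00.
05:50 UTC + 11h = 16:50 Yalur Canton.

16:50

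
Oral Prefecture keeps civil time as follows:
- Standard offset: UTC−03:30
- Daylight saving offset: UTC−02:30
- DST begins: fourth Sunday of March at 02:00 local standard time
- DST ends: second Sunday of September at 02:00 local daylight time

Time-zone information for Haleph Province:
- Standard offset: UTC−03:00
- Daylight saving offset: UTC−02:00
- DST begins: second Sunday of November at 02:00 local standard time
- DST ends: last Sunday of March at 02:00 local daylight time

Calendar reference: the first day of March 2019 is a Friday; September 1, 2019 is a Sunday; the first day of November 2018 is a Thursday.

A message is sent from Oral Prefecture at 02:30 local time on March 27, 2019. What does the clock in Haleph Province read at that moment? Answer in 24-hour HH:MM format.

03:00

1 March 2019 is a Friday, so the first Sunday is March 3 and the fourth is March 24.
1 September 2019 is a Sunday, so the first Sunday is September 1 and the second is September 8.
March 27, 2019 lies within the daylight-saving period (24 March – 8 September), so Oral Prefecture is on daylight time, UTC−02:30.
02:30 Oral Prefecture + 2h30m = 05:00 UTC.
1 November 2018 is a Thursday, so the first Sunday is November 4 and the second is November 11.
1 March 2019 is a Friday, so Sundays fall on 3, 10, 17, 24, 31; the last is March 31.
At the standard offset (UTC−03:00), 05:00 UTC − 3h = 02:00 Haleph Province standard time.
The standard-time date in Haleph Province, March 27, 2019, falls between 11 November 2018 and 31 March 2019, so daylight saving is in effect and Haleph Province is at UTC−02:00.
05:00 UTC − 2h = 03:00 Haleph Province.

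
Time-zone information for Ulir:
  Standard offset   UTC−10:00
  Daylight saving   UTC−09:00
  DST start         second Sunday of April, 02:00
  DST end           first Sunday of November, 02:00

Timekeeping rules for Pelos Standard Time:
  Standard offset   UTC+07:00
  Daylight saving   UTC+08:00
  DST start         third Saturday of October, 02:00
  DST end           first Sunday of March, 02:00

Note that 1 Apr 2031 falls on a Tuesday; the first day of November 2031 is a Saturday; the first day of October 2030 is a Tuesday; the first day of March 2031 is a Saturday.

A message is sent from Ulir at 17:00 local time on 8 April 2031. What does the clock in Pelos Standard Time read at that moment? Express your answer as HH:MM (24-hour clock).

1 April 2031 is a Tuesday, so the first Sunday is April 6 and the second is April 13.
1 November 2031 is a Saturday, so the first Sunday is November 2.
8 April 2031 does not fall between 13 April and 2 November, so daylight saving is not in effect and Ulir is at UTC−10:00.
17:00 Ulir + 10h = 03:00 UTC (rolling into the next day, 9 April 2031).
1 October 2030 is a Tuesday, so the first Saturday is October 5 and the third is October 19.
1 March 2031 is a Saturday, so the first Sunday is March 2.
At the standard offset (UTC+07:00), 03:00 UTC + 7h = 10:00 Pelos Standard Time standard time.
The standard-time date in Pelos Standard Time, 9 April 2031, is outside the daylight-saving period (19 October 2030 – 2 March 2031), so Pelos Standard Time is on standard time, UTC+07:00.
03:00 UTC + 7h = 10:00 Pelos Standard Time.

10:00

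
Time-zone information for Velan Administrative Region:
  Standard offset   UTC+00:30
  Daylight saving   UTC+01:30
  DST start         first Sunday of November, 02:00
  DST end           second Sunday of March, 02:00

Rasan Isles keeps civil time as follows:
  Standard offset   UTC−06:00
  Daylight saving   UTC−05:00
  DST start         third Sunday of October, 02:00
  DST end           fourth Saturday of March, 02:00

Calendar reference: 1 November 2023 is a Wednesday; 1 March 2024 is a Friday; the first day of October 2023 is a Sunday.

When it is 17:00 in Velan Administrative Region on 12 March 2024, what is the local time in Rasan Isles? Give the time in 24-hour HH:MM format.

1 November 2023 is a Wednesday, so the first Sunday is November 5.
1 March 2024 is a Friday, so the first Sunday is March 3 and the second is March 10.
12 March 2024 does not fall between 5 November 2023 and 10 March 2024, so daylight saving is not in effect and Velan Administrative Region is at UTC+00:30.
17:00 Velan Administrative Region − 0h30m = 16:30 UTC.
1 October 2023 is a Sunday, so the first Sunday is October 1 and the third is October 15.
1 March 2024 is a Friday, so the first Saturday is March 2 and the fourth is March 23.
At the standard offset (UTC−06:00), 16:30 UTC − 6h = 10:30 Rasan Isles standard time.
The standard-time date in Rasan Isles, 12 March 2024, lies within the daylight-saving period (15 October 2023 – 23 March 2024), so Rasan Isles is on daylight time, UTC−05:00.
16:30 UTC − 5h = 11:30 Rasan Isles.

11:30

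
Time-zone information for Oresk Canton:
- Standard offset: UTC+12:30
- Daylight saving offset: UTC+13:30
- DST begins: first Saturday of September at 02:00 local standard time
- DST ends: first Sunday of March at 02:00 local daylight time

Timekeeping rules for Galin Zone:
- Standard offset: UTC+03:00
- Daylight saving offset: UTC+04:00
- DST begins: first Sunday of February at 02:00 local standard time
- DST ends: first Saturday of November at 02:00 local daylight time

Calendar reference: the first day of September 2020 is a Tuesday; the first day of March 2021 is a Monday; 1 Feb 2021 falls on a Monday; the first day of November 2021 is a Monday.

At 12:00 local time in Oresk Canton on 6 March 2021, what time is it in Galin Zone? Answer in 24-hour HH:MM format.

1 September 2020 is a Tuesday, so the first Saturday is September 5.
1 March 2021 is a Monday, so the first Sunday is March 7.
6 March 2021 lies within the daylight-saving period (5 September 2020 – 7 March 2021), so Oresk Canton is on daylight time, UTC+13:30.
12:00 Oresk Canton − 13h30m = 22:30 UTC (rolling into the previous day, 5 March 2021).
1 February 2021 is a Monday, so the first Sunday is February 7.
1 November 2021 is a Monday, so the first Saturday is November 6.
At the standard offset (UTC+03:00), 22:30 UTC + 3h = 01:30 Galin Zone standard time (rolling into the next day, 6 March 2021).
The standard-time date in Galin Zone, 6 March 2021, falls between 7 February and 6 November, so daylight saving is in effect and Galin Zone is at UTC+04:00.
22:30 UTC + 4h = 02:30 Galin Zone (rolling into the next day, 6 March 2021).

02:30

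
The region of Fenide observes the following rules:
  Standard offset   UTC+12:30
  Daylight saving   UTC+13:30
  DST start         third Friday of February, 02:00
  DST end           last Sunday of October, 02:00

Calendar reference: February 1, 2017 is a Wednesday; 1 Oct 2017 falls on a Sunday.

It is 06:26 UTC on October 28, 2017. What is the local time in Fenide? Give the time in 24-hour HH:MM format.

1 February 2017 is a Wednesday, so the first Friday is February 3 and the third is February 17.
1 October 2017 is a Sunday, so Sundays fall on 1, 8, 15, 22, 29; the last is October 29.
At the standard offset (UTC+12:30), 06:26 UTC + 12h30m = 18:56 Fenide standard time.
The standard-time date in Fenide, October 28, 2017, falls between 17 February and 29 October, so daylight saving is in effect and Fenide is at UTC+13:30.
06:26 UTC + 13h30m = 19:56 local.

19:56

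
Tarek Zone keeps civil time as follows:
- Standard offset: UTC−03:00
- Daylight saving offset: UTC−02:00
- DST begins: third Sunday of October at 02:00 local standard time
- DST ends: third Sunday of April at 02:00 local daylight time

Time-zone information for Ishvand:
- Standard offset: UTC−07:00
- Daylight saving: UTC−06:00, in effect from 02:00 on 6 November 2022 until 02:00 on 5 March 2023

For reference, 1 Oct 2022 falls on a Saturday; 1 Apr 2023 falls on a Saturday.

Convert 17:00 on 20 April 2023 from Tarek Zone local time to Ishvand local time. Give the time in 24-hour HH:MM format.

1 October 2022 is a Saturday, so the first Sunday is October 2 and the third is October 16.
1 April 2023 is a Saturday, so the first Sunday is April 2 and the third is April 16.
Daylight saving runs 16 October 2022 – 16 April 2023; 20 April 2023 is outside that window, so Tarek Zone is on standard time at UTC−03:00.
17:00 Tarek Zone + 3h = 20:00 UTC.
At the standard offset (UTC−07:00), 20:00 UTC − 7h = 13:00 Ishvand standard time.
Daylight saving runs 6 November 2022 – 5 March 2023; the standard-time date in Ishvand, 20 April 2023, is outside that window, so Ishvand is on standard time at UTC−07:00.
20:00 UTC − 7h = 13:00 Ishvand.

13:00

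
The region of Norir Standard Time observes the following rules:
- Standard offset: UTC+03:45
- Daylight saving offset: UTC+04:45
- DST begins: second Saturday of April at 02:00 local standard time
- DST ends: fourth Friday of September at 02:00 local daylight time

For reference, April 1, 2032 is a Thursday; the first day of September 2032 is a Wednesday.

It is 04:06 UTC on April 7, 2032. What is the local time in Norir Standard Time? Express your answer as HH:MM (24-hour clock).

07:51

1 April 2032 is a Thursday, so the first Saturday is April 3 and the second is April 10.
1 September 2032 is a Wednesday, so the first Friday is September 3 and the fourth is September 24.
At the standard offset (UTC+03:45), 04:06 UTC + 3h45m = 07:51 Norir Standard Time standard time.
The standard-time date in Norir Standard Time, April 7, 2032, does not fall between 10 April and 24 September, so daylight saving is not in effect and Norir Standard Time is at UTC+03:45.
04:06 UTC + 3h45m = 07:51 local.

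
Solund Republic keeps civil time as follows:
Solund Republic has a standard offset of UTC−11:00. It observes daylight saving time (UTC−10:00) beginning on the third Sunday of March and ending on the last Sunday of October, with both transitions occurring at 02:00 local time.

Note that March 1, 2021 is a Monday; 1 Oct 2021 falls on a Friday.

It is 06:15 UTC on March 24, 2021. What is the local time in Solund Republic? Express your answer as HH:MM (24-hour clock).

1 March 2021 is a Monday, so the first Sunday is March 7 and the third is March 21.
1 October 2021 is a Friday, so Sundays fall on 3, 10, 17, 24, 31; the last is October 31.
At the standard offset (UTC−11:00), 06:15 UTC − 11h = 19:15 Solund Republic standard time (rolling into the previous day, 23 March 2021).
The standard-time date in Solund Republic, March 23, 2021, lies within the daylight-saving period (21 March – 31 October), so Solund Republic is on daylight time, UTC−10:00.
06:15 UTC − 10h = 20:15 local (rolling into the previous day, 23 March 2021).

20:15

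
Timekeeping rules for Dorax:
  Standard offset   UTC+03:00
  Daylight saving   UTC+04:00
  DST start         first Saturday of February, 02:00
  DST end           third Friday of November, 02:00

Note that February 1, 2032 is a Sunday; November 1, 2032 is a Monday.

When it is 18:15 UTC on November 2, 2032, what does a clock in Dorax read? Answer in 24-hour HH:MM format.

1 February 2032 is a Sunday, so the first Saturday is February 7.
1 November 2032 is a Monday, so the first Friday is November 5 and the third is November 19.
At the standard offset (UTC+03:00), 18:15 UTC + 3h = 21:15 Dorax standard time.
The standard-time date in Dorax, November 2, 2032, lies within the daylight-saving period (7 February – 19 November), so Dorax is on daylight time, UTC+04:00.
18:15 UTC + 4h = 22:15 local.

22:15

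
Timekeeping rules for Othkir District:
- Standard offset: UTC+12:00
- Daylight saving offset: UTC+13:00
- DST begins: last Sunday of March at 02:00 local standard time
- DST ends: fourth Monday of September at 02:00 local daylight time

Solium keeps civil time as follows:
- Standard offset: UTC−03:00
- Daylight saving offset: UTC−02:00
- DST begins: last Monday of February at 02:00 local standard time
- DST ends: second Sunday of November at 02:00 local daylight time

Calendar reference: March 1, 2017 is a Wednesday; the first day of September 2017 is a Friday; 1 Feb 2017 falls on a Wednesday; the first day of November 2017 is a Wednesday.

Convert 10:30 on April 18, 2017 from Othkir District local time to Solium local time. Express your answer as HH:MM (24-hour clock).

19:30

1 March 2017 is a Wednesday, so Sundays fall on 5, 12, 19, 26; the last is March 26.
1 September 2017 is a Friday, so the first Monday is September 4 and the fourth is September 25.
April 18, 2017 falls between 26 March and 25 September, so daylight saving is in effect and Othkir District is at UTC+13:00.
10:30 Othkir District − 13h = 21:30 UTC (rolling into the previous day, 17 April 2017).
1 February 2017 is a Wednesday, so Mondays fall on 6, 13, 20, 27; the last is February 27.
1 November 2017 is a Wednesday, so the first Sunday is November 5 and the second is November 12.
At the standard offset (UTC−03:00), 21:30 UTC − 3h = 18:30 Solium standard time.
The standard-time date in Solium, April 17, 2017, lies within the daylight-saving period (27 February – 12 November), so Solium is on daylight time, UTC−02:00.
21:30 UTC − 2h = 19:30 Solium.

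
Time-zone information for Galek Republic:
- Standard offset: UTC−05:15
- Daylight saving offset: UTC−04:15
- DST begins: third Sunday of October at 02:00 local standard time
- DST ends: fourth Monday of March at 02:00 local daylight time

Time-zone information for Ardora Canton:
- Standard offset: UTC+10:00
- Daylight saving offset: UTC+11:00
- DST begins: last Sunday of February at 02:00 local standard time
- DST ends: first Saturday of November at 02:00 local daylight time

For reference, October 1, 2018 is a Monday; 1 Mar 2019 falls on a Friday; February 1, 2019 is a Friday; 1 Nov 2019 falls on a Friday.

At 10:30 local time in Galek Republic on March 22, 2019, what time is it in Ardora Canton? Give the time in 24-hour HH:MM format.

1 October 2018 is a Monday, so the first Sunday is October 7 and the third is October 21.
1 March 2019 is a Friday, so the first Monday is March 4 and the fourth is March 25.
March 22, 2019 falls between 21 October 2018 and 25 March 2019, so daylight saving is in effect and Galek Republic is at UTC−04:15.
10:30 Galek Republic + 4h15m = 14:45 UTC.
1 February 2019 is a Friday, so Sundays fall on 3, 10, 17, 24; the last is February 24.
1 November 2019 is a Friday, so the first Saturday is November 2.
At the standard offset (UTC+10:00), 14:45 UTC + 10h = 00:45 Ardora Canton standard time (rolling into the next day, 23 March 2019).
The standard-time date in Ardora Canton, March 23, 2019, lies within the daylight-saving period (24 February – 2 November), so Ardora Canton is on daylight time, UTC+11:00.
14:45 UTC + 11h = 01:45 Ardora Canton (rolling into the next day, 23 March 2019).

01:45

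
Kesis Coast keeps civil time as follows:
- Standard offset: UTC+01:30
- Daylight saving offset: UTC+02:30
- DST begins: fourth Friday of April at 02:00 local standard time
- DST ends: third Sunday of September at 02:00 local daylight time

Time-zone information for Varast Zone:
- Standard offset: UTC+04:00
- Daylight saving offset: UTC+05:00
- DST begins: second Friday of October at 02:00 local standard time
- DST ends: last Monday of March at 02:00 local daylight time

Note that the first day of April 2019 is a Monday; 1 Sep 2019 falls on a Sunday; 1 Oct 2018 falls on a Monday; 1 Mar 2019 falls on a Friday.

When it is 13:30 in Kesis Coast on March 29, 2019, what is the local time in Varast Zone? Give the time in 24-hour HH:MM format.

1 April 2019 is a Monday, so the first Friday is April 5 and the fourth is April 26.
1 September 2019 is a Sunday, so the first Sunday is September 1 and the third is September 15.
March 29, 2019 is outside the daylight-saving period (26 April – 15 September), so Kesis Coast is on standard time, UTC+01:30.
13:30 Kesis Coast − 1h30m = 12:00 UTC.
1 October 2018 is a Monday, so the first Friday is October 5 and the second is October 12.
1 March 2019 is a Friday, so Mondays fall on 4, 11, 18, 25; the last is March 25.
At the standard offset (UTC+04:00), 12:00 UTC + 4h = 16:00 Varast Zone standard time.
The standard-time date in Varast Zone, March 29, 2019, is outside the daylight-saving period (12 October 2018 – 25 March 2019), so Varast Zone is on standard time, UTC+04:00.
12:00 UTC + 4h = 16:00 Varast Zone.

16:00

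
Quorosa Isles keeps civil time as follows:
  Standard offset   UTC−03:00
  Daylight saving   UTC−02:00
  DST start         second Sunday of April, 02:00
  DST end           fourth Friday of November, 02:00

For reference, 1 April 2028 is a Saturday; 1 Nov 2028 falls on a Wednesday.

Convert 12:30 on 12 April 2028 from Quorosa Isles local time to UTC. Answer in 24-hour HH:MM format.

14:30

1 April 2028 is a Saturday, so the first Sunday is April 2 and the second is April 9.
1 November 2028 is a Wednesday, so the first Friday is November 3 and the fourth is November 24.
12 April 2028 falls between 9 April and 24 November, so daylight saving is in effect and Quorosa Isles is at UTC−02:00.
12:30 local + 2h = 14:30 UTC.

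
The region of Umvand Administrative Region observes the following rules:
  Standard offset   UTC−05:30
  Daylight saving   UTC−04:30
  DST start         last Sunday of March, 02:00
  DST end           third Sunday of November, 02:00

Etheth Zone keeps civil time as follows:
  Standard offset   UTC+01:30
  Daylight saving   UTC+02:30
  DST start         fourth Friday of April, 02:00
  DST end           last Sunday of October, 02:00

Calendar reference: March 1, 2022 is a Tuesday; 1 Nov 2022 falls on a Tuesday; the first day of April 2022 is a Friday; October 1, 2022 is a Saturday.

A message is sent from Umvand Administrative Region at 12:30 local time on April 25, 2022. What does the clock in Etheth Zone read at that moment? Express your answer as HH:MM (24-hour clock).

1 March 2022 is a Tuesday, so Sundays fall on 6, 13, 20, 27; the last is March 27.
1 November 2022 is a Tuesday, so the first Sunday is November 6 and the third is November 20.
April 25, 2022 lies within the daylight-saving period (27 March – 20 November), so Umvand Administrative Region is on daylight time, UTC−04:30.
12:30 Umvand Administrative Region + 4h30m = 17:00 UTC.
1 April 2022 is a Friday, so the first Friday is April 1 and the fourth is April 22.
1 October 2022 is a Saturday, so Sundays fall on 2, 9, 16, 23, 30; the last is October 30.
At the standard offset (UTC+01:30), 17:00 UTC + 1h30m = 18:30 Etheth Zone standard time.
The standard-time date in Etheth Zone, April 25, 2022, lies within the daylight-saving period (22 April – 30 October), so Etheth Zone is on daylight time, UTC+02:30.
17:00 UTC + 2h30m = 19:30 Etheth Zone.

19:30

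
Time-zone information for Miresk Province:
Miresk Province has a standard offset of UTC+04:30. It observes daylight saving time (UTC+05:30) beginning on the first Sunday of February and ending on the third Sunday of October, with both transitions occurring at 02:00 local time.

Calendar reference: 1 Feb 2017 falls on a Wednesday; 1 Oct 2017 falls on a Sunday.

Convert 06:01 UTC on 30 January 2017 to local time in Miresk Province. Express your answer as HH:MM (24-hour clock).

1 February 2017 is a Wednesday, so the first Sunday is February 5.
1 October 2017 is a Sunday, so the first Sunday is October 1 and the third is October 15.
At the standard offset (UTC+04:30), 06:01 UTC + 4h30m = 10:31 Miresk Province standard time.
The standard-time date in Miresk Province, 30 January 2017, is outside the daylight-saving period (5 February – 15 October), so Miresk Province is on standard time, UTC+04:30.
06:01 UTC + 4h30m = 10:31 local.

10:31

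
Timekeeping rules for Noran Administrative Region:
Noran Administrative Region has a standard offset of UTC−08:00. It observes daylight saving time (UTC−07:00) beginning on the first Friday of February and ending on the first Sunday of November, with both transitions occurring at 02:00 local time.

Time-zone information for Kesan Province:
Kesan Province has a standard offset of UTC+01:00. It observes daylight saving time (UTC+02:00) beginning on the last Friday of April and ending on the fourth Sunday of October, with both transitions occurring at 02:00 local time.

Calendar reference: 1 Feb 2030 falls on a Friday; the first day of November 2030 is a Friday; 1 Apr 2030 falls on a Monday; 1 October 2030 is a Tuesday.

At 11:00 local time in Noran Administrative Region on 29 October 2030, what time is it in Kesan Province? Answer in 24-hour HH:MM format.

19:00

1 February 2030 is a Friday, so the first Friday is February 1.
1 November 2030 is a Friday, so the first Sunday is November 3.
Daylight saving runs 1 February – 3 November; 29 October 2030 is inside that window, so Noran Administrative Region is at UTC−07:00.
11:00 Noran Administrative Region + 7h = 18:00 UTC.
1 April 2030 is a Monday, so Fridays fall on 5, 12, 19, 26; the last is April 26.
1 October 2030 is a Tuesday, so the first Sunday is October 6 and the fourth is October 27.
At the standard offset (UTC+01:00), 18:00 UTC + 1h = 19:00 Kesan Province standard time.
Daylight saving runs 26 April – 27 October; the standard-time date in Kesan Province, 29 October 2030, is outside that window, so Kesan Province is on standard time at UTC+01:00.
18:00 UTC + 1h = 19:00 Kesan Province.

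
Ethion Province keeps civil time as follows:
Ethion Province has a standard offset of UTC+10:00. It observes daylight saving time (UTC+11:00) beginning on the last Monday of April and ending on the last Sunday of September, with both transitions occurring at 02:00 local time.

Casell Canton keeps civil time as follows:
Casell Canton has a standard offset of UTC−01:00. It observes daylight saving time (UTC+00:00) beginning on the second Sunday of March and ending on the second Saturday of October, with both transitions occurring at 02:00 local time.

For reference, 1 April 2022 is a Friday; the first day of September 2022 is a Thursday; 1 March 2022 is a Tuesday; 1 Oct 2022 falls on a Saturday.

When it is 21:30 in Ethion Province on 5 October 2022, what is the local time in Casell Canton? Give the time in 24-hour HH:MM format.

1 April 2022 is a Friday, so Mondays fall on 4, 11, 18, 25; the last is April 25.
1 September 2022 is a Thursday, so Sundays fall on 4, 11, 18, 25; the last is September 25.
Daylight saving runs 25 April – 25 September; 5 October 2022 is outside that window, so Ethion Province is on standard time at UTC+10:00.
21:30 Ethion Province − 10h = 11:30 UTC.
1 March 2022 is a Tuesday, so the first Sunday is March 6 and the second is March 13.
1 October 2022 is a Saturday, so the first Saturday is October 1 and the second is October 8.
At the standard offset (UTC−01:00), 11:30 UTC − 1h = 10:30 Casell Canton standard time.
The standard-time date in Casell Canton, 5 October 2022, falls between 13 March and 8 October, so daylight saving is in effect and Casell Canton is at UTC+00:00.
11:30 UTC + 0h = 11:30 Casell Canton.

11:30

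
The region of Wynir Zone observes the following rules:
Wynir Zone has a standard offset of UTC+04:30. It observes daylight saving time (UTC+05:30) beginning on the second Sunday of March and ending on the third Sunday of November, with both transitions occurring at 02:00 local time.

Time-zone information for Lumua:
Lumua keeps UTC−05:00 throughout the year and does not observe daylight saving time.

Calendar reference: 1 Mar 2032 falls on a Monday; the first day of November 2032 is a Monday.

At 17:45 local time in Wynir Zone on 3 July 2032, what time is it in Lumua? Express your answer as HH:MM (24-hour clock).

1 March 2032 is a Monday, so the first Sunday is March 7 and the second is March 14.
1 November 2032 is a Monday, so the first Sunday is November 7 and the third is November 21.
Daylight saving runs 14 March – 21 November; 3 July 2032 is inside that window, so Wynir Zone is at UTC+05:30.
17:45 Wynir Zone − 5h30m = 12:15 UTC.
Lumua stays on UTC−05:00 all year.
12:15 UTC − 5h = 07:15 Lumua.

07:15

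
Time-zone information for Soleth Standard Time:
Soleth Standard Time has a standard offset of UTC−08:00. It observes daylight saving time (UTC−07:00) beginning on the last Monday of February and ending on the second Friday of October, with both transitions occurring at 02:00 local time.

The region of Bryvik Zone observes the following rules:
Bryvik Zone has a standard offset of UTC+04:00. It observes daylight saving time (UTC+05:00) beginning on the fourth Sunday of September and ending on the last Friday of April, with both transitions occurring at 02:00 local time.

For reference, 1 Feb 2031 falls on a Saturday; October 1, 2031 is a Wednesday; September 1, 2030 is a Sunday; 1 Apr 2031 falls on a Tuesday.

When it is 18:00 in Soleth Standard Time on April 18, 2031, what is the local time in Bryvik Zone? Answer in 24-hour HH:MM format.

06:00

1 February 2031 is a Saturday, so Mondays fall on 3, 10, 17, 24; the last is February 24.
1 October 2031 is a Wednesday, so the first Friday is October 3 and the second is October 10.
April 18, 2031 lies within the daylight-saving period (24 February – 10 October), so Soleth Standard Time is on daylight time, UTC−07:00.
18:00 Soleth Standard Time + 7h = 01:00 UTC (rolling into the next day, 19 April 2031).
1 September 2030 is a Sunday, so the first Sunday is September 1 and the fourth is September 22.
1 April 2031 is a Tuesday, so Fridays fall on 4, 11, 18, 25; the last is April 25.
At the standard offset (UTC+04:00), 01:00 UTC + 4h = 05:00 Bryvik Zone standard time.
The standard-time date in Bryvik Zone, April 19, 2031, falls between 22 September 2030 and 25 April 2031, so daylight saving is in effect and Bryvik Zone is at UTC+05:00.
01:00 UTC + 5h = 06:00 Bryvik Zone.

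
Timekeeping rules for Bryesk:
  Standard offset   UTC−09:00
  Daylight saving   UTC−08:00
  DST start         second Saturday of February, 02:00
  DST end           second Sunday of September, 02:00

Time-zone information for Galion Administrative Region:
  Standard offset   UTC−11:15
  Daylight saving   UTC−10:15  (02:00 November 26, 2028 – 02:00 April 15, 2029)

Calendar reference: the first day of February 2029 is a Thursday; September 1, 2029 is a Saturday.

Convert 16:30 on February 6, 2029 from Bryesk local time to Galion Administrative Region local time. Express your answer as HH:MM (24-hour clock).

1 February 2029 is a Thursday, so the first Saturday is February 3 and the second is February 10.
1 September 2029 is a Saturday, so the first Sunday is September 2 and the second is September 9.
February 6, 2029 is outside the daylight-saving period (10 February – 9 September), so Bryesk is on standard time, UTC−09:00.
16:30 Bryesk + 9h = 01:30 UTC (rolling into the next day, 7 February 2029).
At the standard offset (UTC−11:15), 01:30 UTC − 11h15m = 14:15 Galion Administrative Region standard time (rolling into the previous day, 6 February 2029).
The standard-time date in Galion Administrative Region, February 6, 2029, lies within the daylight-saving period (26 November 2028 – 15 April 2029), so Galion Administrative Region is on daylight time, UTC−10:15.
01:30 UTC − 10h15m = 15:15 Galion Administrative Region (rolling into the previous day, 6 February 2029).

15:15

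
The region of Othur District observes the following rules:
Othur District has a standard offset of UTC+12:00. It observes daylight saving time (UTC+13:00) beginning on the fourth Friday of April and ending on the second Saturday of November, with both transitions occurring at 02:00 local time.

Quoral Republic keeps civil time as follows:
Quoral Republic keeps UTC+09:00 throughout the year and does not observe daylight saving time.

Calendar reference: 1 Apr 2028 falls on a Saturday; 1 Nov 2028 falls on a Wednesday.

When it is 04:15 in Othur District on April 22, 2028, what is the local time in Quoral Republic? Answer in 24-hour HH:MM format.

01:15

1 April 2028 is a Saturday, so the first Friday is April 7 and the fourth is April 28.
1 November 2028 is a Wednesday, so the first Saturday is November 4 and the second is November 11.
April 22, 2028 is outside the daylight-saving period (28 April – 11 November), so Othur District is on standard time, UTC+12:00.
04:15 Othur District − 12h = 16:15 UTC (rolling into the previous day, 21 April 2028).
Quoral Republic stays on UTC+09:00 all year.
16:15 UTC + 9h = 01:15 Quoral Republic (rolling into the next day, 22 April 2028).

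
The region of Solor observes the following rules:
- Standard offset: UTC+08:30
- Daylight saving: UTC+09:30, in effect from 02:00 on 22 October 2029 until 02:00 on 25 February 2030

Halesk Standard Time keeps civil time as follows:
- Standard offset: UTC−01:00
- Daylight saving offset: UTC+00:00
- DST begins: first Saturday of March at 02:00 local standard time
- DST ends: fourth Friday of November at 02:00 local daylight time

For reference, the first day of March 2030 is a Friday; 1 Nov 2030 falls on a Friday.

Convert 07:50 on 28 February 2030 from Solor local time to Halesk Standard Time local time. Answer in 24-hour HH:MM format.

28 February 2030 is outside the daylight-saving period (22 October 2029 – 25 February 2030), so Solor is on standard time, UTC+08:30.
07:50 Solor − 8h30m = 23:20 UTC (rolling into the previous day, 27 February 2030).
1 March 2030 is a Friday, so the first Saturday is March 2.
1 November 2030 is a Friday, so the first Friday is November 1 and the fourth is November 22.
At the standard offset (UTC−01:00), 23:20 UTC − 1h = 22:20 Halesk Standard Time standard time.
The standard-time date in Halesk Standard Time, 27 February 2030, does not fall between 2 March and 22 November, so daylight saving is not in effect and Halesk Standard Time is at UTC−01:00.
23:20 UTC − 1h = 22:20 Halesk Standard Time.

22:20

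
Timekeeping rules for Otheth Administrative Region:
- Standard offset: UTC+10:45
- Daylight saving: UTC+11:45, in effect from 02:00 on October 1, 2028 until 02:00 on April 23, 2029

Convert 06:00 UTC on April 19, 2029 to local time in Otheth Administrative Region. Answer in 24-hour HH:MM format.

At the standard offset (UTC+10:45), 06:00 UTC + 10h45m = 16:45 Otheth Administrative Region standard time.
The standard-time date in Otheth Administrative Region, April 19, 2029, falls between 1 October 2028 and 23 April 2029, so daylight saving is in effect and Otheth Administrative Region is at UTC+11:45.
06:00 UTC + 11h45m = 17:45 local.

17:45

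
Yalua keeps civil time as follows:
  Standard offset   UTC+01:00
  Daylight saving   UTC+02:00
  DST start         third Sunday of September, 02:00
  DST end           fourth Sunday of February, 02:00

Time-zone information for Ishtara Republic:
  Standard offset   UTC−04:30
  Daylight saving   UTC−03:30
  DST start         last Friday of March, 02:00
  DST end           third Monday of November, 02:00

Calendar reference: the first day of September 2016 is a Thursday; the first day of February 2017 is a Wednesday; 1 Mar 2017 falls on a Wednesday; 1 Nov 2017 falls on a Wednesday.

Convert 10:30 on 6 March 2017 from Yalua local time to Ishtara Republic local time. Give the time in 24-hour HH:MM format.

1 September 2016 is a Thursday, so the first Sunday is September 4 and the third is September 18.
1 February 2017 is a Wednesday, so the first Sunday is February 5 and the fourth is February 26.
6 March 2017 does not fall between 18 September 2016 and 26 February 2017, so daylight saving is not in effect and Yalua is at UTC+01:00.
10:30 Yalua − 1h = 09:30 UTC.
1 March 2017 is a Wednesday, so Fridays fall on 3, 10, 17, 24, 31; the last is March 31.
1 November 2017 is a Wednesday, so the first Monday is November 6 and the third is November 20.
At the standard offset (UTC−04:30), 09:30 UTC − 4h30m = 05:00 Ishtara Republic standard time.
Daylight saving runs 31 March – 20 November; the standard-time date in Ishtara Republic, 6 March 2017, is outside that window, so Ishtara Republic is on standard time at UTC−04:30.
09:30 UTC − 4h30m = 05:00 Ishtara Republic.

05:00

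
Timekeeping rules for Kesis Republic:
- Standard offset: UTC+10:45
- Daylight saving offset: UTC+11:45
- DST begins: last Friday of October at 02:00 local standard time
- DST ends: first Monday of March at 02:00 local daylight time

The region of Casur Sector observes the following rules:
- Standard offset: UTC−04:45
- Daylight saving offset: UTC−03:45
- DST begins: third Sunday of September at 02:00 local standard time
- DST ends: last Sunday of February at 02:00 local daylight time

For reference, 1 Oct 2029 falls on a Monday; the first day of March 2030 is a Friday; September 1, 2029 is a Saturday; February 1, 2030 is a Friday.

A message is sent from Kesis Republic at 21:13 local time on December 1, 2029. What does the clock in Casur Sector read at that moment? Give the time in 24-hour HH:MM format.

05:43

1 October 2029 is a Monday, so Fridays fall on 5, 12, 19, 26; the last is October 26.
1 March 2030 is a Friday, so the first Monday is March 4.
Daylight saving runs 26 October 2029 – 4 March 2030; December 1, 2029 is inside that window, so Kesis Republic is at UTC+11:45.
21:13 Kesis Republic − 11h45m = 09:28 UTC.
1 September 2029 is a Saturday, so the first Sunday is September 2 and the third is September 16.
1 February 2030 is a Friday, so Sundays fall on 3, 10, 17, 24; the last is February 24.
At the standard offset (UTC−04:45), 09:28 UTC − 4h45m = 04:43 Casur Sector standard time.
The standard-time date in Casur Sector, December 1, 2029, lies within the daylight-saving period (16 September 2029 – 24 February 2030), so Casur Sector is on daylight time, UTC−03:45.
09:28 UTC − 3h45m = 05:43 Casur Sector.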